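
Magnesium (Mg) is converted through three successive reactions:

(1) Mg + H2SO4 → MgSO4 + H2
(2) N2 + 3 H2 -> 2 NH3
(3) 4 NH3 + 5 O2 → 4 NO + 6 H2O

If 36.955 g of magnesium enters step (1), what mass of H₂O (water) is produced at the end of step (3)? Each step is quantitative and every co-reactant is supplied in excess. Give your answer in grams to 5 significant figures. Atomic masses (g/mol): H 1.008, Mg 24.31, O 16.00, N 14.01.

27.387 g

M(Mg) = 24.31 g/mol.
M(H2O) = 2(1.008) + 16.00 = 18.016 g/mol.
n(Mg) = 36.955 / 24.31 = 1.52016 mol.
Reaction (1): Mg→H2 ratio 1:1 ⇒ n(H2) = 1.52016 mol.
Reaction (2): H2→NH3 ratio 3:2 ⇒ n(NH3) = 1.01344 mol.
Reaction (3): NH3→H2O ratio 4:6 ⇒ n(H2O) = 1.52016 mol.
Mass of H2O = 1.52016 × 18.016 = 27.3871 g.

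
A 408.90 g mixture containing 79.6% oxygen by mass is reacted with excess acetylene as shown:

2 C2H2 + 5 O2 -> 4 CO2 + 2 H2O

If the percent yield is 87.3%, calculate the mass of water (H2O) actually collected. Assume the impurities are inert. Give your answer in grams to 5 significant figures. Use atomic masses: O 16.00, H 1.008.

Pure O2 available = 408.90 g × 0.796 = 325.484 g.
M(O2) = 2(16.00) = 32.00 g/mol.
M(H2O) = 2(1.008) + 16.00 = 18.016 g/mol.
n(O2) = 325.484 g / 32.00 g/mol = 10.1714 mol.
From the equation the O2:H2O mole ratio is 5:2, so n(H2O) = 10.1714 × 2/5 = 4.06855 mol.
Mass of H2O = 4.06855 mol × 18.016 g/mol = 73.2991 g.
Actual mass collected = 73.2991 g × 0.873 = 63.9901 g.

63.990 g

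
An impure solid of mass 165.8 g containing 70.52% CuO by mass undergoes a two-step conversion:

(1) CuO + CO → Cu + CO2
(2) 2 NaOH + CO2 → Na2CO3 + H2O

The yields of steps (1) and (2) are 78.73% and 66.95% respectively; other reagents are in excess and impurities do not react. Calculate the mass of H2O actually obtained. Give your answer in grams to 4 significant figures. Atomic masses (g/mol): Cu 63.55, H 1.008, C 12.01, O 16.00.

Pure CuO = 165.8 × 0.7052 = 116.92 g.
M(CuO) = 63.55 + 16.00 = 79.55 g/mol.
M(H2O) = 2(1.008) + 16.00 = 18.016 g/mol.
n(CuO) = 116.92 / 79.55 = 1.4698 mol.
Step 1 (CuO:CO2 = 1:1): theoretical n(CO2) = 1.4698 mol; at 78.73% yield, n(CO2) = 1.1572 mol.
Step 2 (CO2:H2O = 1:1): theoretical n(H2O) = 1.1572 mol, so theoretical mass = 1.1572 × 18.016 = 20.848 g.
At 66.95% yield, actual mass of H2O = 20.848 × 0.6695 = 13.957 g.

13.96 g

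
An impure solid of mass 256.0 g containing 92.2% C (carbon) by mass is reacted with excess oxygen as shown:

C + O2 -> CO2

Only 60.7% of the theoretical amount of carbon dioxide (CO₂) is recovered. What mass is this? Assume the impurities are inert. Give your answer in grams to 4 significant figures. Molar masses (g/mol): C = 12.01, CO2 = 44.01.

Pure C available = 256.0 g × 0.922 = 236.03 g.
n(C) = 236.03 g / 12.01 g/mol = 19.653 mol.
From the equation the C:CO2 mole ratio is 1:1, so n(CO2) = 19.653 × 1/1 = 19.653 mol.
Mass of CO2 = 19.653 mol × 44.01 g/mol = 864.93 g.
Actual mass collected = 864.93 g × 0.607 = 525.01 g.

525.0 g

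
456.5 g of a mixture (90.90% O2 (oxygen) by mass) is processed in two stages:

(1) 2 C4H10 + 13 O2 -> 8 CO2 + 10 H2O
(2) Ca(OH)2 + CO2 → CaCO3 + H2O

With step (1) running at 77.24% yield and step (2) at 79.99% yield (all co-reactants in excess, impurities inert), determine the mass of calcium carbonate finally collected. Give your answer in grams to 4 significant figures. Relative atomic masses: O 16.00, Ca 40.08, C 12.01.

493.5 g

Pure O2 = 456.5 × 0.9090 = 414.96 g.
M(O2) = 2(16.00) = 32.00 g/mol.
M(CaCO3) = 40.08 + 12.01 + 3(16.00) = 100.09 g/mol.
n(O2) = 414.96 / 32.00 = 12.967 mol.
Step 1 (O2:CO2 = 13:8): theoretical n(CO2) = 7.9800 mol; at 77.24% yield, n(CO2) = 6.1637 mol.
Step 2 (CO2:CaCO3 = 1:1): theoretical n(CaCO3) = 6.1637 mol, so theoretical mass = 6.1637 × 100.09 = 616.93 g.
At 79.99% yield, actual mass of CaCO3 = 616.93 × 0.7999 = 493.48 g.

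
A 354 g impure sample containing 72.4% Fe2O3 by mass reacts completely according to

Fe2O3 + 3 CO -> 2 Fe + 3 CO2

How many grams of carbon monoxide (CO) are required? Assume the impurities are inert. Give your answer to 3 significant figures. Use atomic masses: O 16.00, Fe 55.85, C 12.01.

Mass of pure Fe2O3 = 354 g × 0.724 = 256.3 g.
M(Fe2O3) = 2(55.85) + 3(16.00) = 159.70 g/mol.
M(CO) = 12.01 + 16.00 = 28.01 g/mol.
n(Fe2O3) = 256.3 g / 159.70 g/mol = 1.605 mol.
From the equation the Fe2O3:CO mole ratio is 1:3, so n(CO) = 1.605 × 3/1 = 4.815 mol.
Mass of CO = 4.815 mol × 28.01 g/mol = 134.9 g.

135 g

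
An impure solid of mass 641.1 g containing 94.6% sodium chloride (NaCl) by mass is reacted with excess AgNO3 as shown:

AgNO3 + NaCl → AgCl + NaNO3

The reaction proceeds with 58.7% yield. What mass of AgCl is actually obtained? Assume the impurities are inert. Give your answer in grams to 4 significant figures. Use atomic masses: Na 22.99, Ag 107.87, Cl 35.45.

873.1 g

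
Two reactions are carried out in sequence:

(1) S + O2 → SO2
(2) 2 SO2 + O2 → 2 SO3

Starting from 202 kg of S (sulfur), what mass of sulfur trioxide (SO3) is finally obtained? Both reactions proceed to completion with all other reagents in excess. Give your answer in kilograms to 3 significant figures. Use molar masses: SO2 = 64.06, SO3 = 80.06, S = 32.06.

504 kg

202 kg = 202000 g.
n(S) = 202000 / 32.06 = 6301 mol.
Step 1 gives a 1:1 ratio of S to SO2, so n(SO2) = 6301 mol.
In step 2 the SO2:SO3 ratio is 2:2, so n(SO3) = 6301 mol.
Mass of SO3 = 6301 × 80.06 = 504400 g = 504 kg.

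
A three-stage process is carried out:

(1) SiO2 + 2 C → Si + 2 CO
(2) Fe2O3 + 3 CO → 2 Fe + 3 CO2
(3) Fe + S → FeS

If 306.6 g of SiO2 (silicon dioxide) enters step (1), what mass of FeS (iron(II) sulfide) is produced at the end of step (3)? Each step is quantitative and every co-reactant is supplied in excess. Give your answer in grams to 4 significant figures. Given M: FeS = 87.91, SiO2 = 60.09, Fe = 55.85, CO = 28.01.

598.1 g

n(SiO2) = 306.6 / 60.09 = 5.1023 mol.
Reaction (1): SiO2→CO ratio 1:2 ⇒ n(CO) = 10.205 mol.
Reaction (2): CO→Fe ratio 3:2 ⇒ n(Fe) = 6.8031 mol.
Reaction (3): Fe→FeS ratio 1:1 ⇒ n(FeS) = 6.8031 mol.
Mass of FeS = 6.8031 × 87.91 = 598.06 g.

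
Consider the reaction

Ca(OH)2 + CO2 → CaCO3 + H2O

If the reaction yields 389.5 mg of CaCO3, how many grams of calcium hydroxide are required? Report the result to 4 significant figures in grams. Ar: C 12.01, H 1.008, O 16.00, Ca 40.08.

M(CaCO3) = 40.08 + 12.01 + 3(16.00) = 100.09 g/mol.
M(Ca(OH)2) = 40.08 + 2(16.00) + 2(1.008) = 74.096 g/mol.
Convert: 389.5 mg = 0.38950 g.
n(CaCO3) = 0.38950 g / 100.09 g/mol = 0.0038915 mol.
From the equation the CaCO3:Ca(OH)2 mole ratio is 1:1, so n(Ca(OH)2) = 0.0038915 × 1/1 = 0.0038915 mol.
Mass of Ca(OH)2 = 0.0038915 mol × 74.096 g/mol = 0.28834 g.

0.2883 g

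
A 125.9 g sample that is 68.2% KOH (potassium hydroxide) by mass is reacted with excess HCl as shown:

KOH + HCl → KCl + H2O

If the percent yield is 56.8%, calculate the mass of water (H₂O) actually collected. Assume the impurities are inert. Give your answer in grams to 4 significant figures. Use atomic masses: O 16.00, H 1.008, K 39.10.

15.66 g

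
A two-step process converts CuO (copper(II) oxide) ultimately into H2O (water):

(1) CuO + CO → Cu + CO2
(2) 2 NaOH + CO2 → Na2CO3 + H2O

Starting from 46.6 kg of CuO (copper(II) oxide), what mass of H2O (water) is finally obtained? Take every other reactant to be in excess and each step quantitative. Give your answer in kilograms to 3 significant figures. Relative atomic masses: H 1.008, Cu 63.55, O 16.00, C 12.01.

M(CuO) = 63.55 + 16.00 = 79.55 g/mol.
M(H2O) = 2(1.008) + 16.00 = 18.016 g/mol.
46.6 kg = 46600 g.
n(CuO) = 46600 / 79.55 = 585.8 mol.
Step 1 gives a 1:1 ratio of CuO to CO2, so n(CO2) = 585.8 mol.
In step 2 the CO2:H2O ratio is 1:1, so n(H2O) = 585.8 mol.
Mass of H2O = 585.8 × 18.016 = 10550 g = 10.6 kg.

10.6 kg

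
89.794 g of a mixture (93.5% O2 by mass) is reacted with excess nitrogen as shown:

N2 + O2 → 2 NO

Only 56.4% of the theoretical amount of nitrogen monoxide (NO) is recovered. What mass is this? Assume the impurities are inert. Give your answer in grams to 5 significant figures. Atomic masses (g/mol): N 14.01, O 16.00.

88.815 g

Pure O2 available = 89.794 g × 0.935 = 83.9574 g.
M(O2) = 2(16.00) = 32.00 g/mol.
M(NO) = 14.01 + 16.00 = 30.01 g/mol.
n(O2) = 83.9574 g / 32.00 g/mol = 2.62367 mol.
From the equation the O2:NO mole ratio is 1:2, so n(NO) = 2.62367 × 2/1 = 5.24734 mol.
Mass of NO = 5.24734 mol × 30.01 g/mol = 157.473 g.
Actual mass collected = 157.473 g × 0.564 = 88.8145 g.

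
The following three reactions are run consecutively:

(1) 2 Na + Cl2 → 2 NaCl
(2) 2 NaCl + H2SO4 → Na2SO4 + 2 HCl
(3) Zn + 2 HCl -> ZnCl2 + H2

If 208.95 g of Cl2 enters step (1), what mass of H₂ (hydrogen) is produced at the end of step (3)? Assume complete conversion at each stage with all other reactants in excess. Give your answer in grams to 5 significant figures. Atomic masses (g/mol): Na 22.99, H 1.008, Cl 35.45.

5.9414 g

M(Cl2) = 2(35.45) = 70.90 g/mol.
M(H2) = 2(1.008) = 2.016 g/mol.
n(Cl2) = 208.95 / 70.90 = 2.94711 mol.
Reaction (1): Cl2→NaCl ratio 1:2 ⇒ n(NaCl) = 5.89422 mol.
Reaction (2): NaCl→HCl ratio 2:2 ⇒ n(HCl) = 5.89422 mol.
Reaction (3): HCl→H2 ratio 2:1 ⇒ n(H2) = 2.94711 mol.
Mass of H2 = 2.94711 × 2.016 = 5.94137 g.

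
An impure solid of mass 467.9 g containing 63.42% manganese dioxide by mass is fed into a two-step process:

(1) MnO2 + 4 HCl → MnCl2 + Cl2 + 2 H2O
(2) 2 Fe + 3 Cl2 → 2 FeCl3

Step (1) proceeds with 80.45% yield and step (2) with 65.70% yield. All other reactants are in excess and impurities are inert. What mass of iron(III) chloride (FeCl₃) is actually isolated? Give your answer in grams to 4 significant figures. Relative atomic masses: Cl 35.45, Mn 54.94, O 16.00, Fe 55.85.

195.1 g

Pure MnO2 = 467.9 × 0.6342 = 296.74 g.
M(MnO2) = 54.94 + 2(16.00) = 86.94 g/mol.
M(FeCl3) = 55.85 + 3(35.45) = 162.20 g/mol.
n(MnO2) = 296.74 / 86.94 = 3.4132 mol.
Step 1 (MnO2:Cl2 = 1:1): theoretical n(Cl2) = 3.4132 mol; at 80.45% yield, n(Cl2) = 2.7459 mol.
Step 2 (Cl2:FeCl3 = 3:2): theoretical n(FeCl3) = 1.8306 mol, so theoretical mass = 1.8306 × 162.20 = 296.92 g.
At 65.70% yield, actual mass of FeCl3 = 296.92 × 0.6570 = 195.08 g.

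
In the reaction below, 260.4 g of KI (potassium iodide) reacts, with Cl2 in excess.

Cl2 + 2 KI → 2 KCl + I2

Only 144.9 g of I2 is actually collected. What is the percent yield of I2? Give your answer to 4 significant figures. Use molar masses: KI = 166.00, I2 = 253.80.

72.79 %

n(KI) = 260.40 g / 166.00 g/mol = 1.5687 mol.
From the equation the KI:I2 mole ratio is 2:1, so n(I2) = 1.5687 × 1/2 = 0.78434 mol.
Mass of I2 = 0.78434 mol × 253.80 g/mol = 199.06 g.
This is the theoretical yield. Percent yield = 144.9 g / 199.06 g × 100% = 72.790%.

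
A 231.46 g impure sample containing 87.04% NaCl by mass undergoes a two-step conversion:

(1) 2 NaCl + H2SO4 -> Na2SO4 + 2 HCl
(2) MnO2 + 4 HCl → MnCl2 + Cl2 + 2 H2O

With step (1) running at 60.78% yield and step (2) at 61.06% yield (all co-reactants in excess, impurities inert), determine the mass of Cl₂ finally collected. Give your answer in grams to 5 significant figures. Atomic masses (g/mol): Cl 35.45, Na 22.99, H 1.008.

Pure NaCl = 231.46 × 0.8704 = 201.463 g.
M(NaCl) = 22.99 + 35.45 = 58.44 g/mol.
M(Cl2) = 2(35.45) = 70.90 g/mol.
n(NaCl) = 201.463 / 58.44 = 3.44734 mol.
Step 1 (NaCl:HCl = 2:2): theoretical n(HCl) = 3.44734 mol; at 60.78% yield, n(HCl) = 2.09530 mol.
Step 2 (HCl:Cl2 = 4:1): theoretical n(Cl2) = 0.523824 mol, so theoretical mass = 0.523824 × 70.90 = 37.1391 g.
At 61.06% yield, actual mass of Cl2 = 37.1391 × 0.6106 = 22.6771 g.

22.677 g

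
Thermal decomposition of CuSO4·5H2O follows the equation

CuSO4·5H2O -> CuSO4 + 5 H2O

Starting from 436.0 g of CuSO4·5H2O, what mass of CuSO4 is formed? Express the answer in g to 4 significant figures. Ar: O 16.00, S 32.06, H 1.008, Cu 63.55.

M(CuSO4·5H2O) = 63.55 + 32.06 + 9(16.00) + 10(1.008) = 249.69 g/mol.
M(CuSO4) = 63.55 + 32.06 + 4(16.00) = 159.61 g/mol.
n(CuSO4·5H2O) = 436.00 g / 249.69 g/mol = 1.7462 mol.
From the equation the CuSO4·5H2O:CuSO4 mole ratio is 1:1, so n(CuSO4) = 1.7462 × 1/1 = 1.7462 mol.
Mass of CuSO4 = 1.7462 mol × 159.61 g/mol = 278.71 g.

278.7 g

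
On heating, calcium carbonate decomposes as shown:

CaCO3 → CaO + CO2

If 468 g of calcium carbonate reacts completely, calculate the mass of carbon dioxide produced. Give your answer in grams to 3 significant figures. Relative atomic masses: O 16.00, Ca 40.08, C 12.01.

M(CaCO3) = 40.08 + 12.01 + 3(16.00) = 100.09 g/mol.
M(CO2) = 12.01 + 2(16.00) = 44.01 g/mol.
n(CaCO3) = 468.0 g / 100.09 g/mol = 4.676 mol.
From the equation the CaCO3:CO2 mole ratio is 1:1, so n(CO2) = 4.676 × 1/1 = 4.676 mol.
Mass of CO2 = 4.676 mol × 44.01 g/mol = 205.8 g.

206 g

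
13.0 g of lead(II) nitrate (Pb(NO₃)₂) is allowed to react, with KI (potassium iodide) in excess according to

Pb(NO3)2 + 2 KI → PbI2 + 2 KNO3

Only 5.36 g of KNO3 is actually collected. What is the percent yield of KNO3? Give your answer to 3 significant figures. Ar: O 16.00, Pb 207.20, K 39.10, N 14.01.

M(Pb(NO3)2) = 207.20 + 2(14.01) + 6(16.00) = 331.22 g/mol.
M(KNO3) = 39.10 + 14.01 + 3(16.00) = 101.11 g/mol.
n(Pb(NO3)2) = 13.00 g / 331.22 g/mol = 0.03925 mol.
From the equation the Pb(NO3)2:KNO3 mole ratio is 1:2, so n(KNO3) = 0.03925 × 2/1 = 0.07850 mol.
Mass of KNO3 = 0.07850 mol × 101.11 g/mol = 7.937 g.
This is the theoretical yield. Percent yield = 5.36 g / 7.937 g × 100% = 67.53%.

67.5 %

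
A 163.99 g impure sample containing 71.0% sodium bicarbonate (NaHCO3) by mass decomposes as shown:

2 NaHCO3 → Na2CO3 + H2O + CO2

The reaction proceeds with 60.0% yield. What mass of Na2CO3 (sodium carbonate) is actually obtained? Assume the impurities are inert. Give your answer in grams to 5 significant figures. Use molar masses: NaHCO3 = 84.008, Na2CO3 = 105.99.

Pure NaHCO3 available = 163.99 g × 0.710 = 116.433 g.
n(NaHCO3) = 116.433 g / 84.008 g/mol = 1.38597 mol.
From the equation the NaHCO3:Na2CO3 mole ratio is 2:1, so n(Na2CO3) = 1.38597 × 1/2 = 0.692987 mol.
Mass of Na2CO3 = 0.692987 mol × 105.99 g/mol = 73.4497 g.
Actual mass collected = 73.4497 g × 0.600 = 44.0698 g.

44.070 g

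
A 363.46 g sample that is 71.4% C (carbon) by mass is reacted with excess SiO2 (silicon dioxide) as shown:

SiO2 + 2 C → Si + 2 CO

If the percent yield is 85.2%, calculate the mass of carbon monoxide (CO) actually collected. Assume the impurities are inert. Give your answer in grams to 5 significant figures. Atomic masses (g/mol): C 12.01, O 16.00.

Pure C available = 363.46 g × 0.714 = 259.510 g.
M(C) = 12.01 g/mol.
M(CO) = 12.01 + 16.00 = 28.01 g/mol.
n(C) = 259.510 g / 12.01 g/mol = 21.6079 mol.
From the equation the C:CO mole ratio is 2:2, so n(CO) = 21.6079 × 2/2 = 21.6079 mol.
Mass of CO = 21.6079 mol × 28.01 g/mol = 605.236 g.
Actual mass collected = 605.236 g × 0.852 = 515.661 g.

515.66 g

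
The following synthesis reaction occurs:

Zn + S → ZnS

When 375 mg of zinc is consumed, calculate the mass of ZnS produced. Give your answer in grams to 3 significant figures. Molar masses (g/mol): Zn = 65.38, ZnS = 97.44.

0.559 g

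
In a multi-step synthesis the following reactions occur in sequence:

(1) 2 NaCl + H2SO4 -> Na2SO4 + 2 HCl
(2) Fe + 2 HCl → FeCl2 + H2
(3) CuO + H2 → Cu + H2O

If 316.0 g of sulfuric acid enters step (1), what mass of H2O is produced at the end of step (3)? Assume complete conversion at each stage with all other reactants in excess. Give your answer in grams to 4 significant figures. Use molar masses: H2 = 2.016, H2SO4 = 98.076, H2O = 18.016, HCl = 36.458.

58.05 g

n(H2SO4) = 316.0 / 98.076 = 3.2220 mol.
Reaction (1): H2SO4→HCl ratio 1:2 ⇒ n(HCl) = 6.4440 mol.
Reaction (2): HCl→H2 ratio 2:1 ⇒ n(H2) = 3.2220 mol.
Reaction (3): H2→H2O ratio 1:1 ⇒ n(H2O) = 3.2220 mol.
Mass of H2O = 3.2220 × 18.016 = 58.047 g.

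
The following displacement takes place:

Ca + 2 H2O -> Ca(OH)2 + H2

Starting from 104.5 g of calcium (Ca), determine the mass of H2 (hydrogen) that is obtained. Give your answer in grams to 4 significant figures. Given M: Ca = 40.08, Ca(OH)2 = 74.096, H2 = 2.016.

n(Ca) = 104.50 g / 40.08 g/mol = 2.6073 mol.
From the equation the Ca:H2 mole ratio is 1:1, so n(H2) = 2.6073 × 1/1 = 2.6073 mol.
Mass of H2 = 2.6073 mol × 2.016 g/mol = 5.2563 g.

5.256 g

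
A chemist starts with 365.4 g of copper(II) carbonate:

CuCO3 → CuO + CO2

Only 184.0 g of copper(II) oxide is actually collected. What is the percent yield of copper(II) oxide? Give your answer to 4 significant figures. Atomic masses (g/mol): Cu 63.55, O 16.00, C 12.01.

78.21 %

M(CuCO3) = 63.55 + 12.01 + 3(16.00) = 123.56 g/mol.
M(CuO) = 63.55 + 16.00 = 79.55 g/mol.
n(CuCO3) = 365.40 g / 123.56 g/mol = 2.9573 mol.
From the equation the CuCO3:CuO mole ratio is 1:1, so n(CuO) = 2.9573 × 1/1 = 2.9573 mol.
Mass of CuO = 2.9573 mol × 79.55 g/mol = 235.25 g.
This is the theoretical yield. Percent yield = 184.0 g / 235.25 g × 100% = 78.214%.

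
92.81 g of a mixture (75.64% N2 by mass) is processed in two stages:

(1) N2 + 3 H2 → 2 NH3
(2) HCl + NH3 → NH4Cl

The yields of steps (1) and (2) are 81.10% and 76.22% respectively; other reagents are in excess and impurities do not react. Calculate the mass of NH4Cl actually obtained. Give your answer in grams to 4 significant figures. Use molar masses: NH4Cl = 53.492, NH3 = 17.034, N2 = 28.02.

Pure N2 = 92.81 × 0.7564 = 70.201 g.
n(N2) = 70.201 / 28.02 = 2.5054 mol.
Step 1 (N2:NH3 = 1:2): theoretical n(NH3) = 5.0108 mol; at 81.10% yield, n(NH3) = 4.0638 mol.
Step 2 (NH3:NH4Cl = 1:1): theoretical n(NH4Cl) = 4.0638 mol, so theoretical mass = 4.0638 × 53.492 = 217.38 g.
At 76.22% yield, actual mass of NH4Cl = 217.38 × 0.7622 = 165.69 g.

165.7 g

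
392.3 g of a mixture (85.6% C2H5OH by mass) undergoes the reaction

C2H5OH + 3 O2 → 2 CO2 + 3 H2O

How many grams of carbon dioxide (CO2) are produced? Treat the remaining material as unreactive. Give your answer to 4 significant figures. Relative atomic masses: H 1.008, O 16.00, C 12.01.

Mass of pure C2H5OH = 392.3 g × 0.856 = 335.81 g.
M(C2H5OH) = 2(12.01) + 6(1.008) + 16.00 = 46.068 g/mol.
M(CO2) = 12.01 + 2(16.00) = 44.01 g/mol.
n(C2H5OH) = 335.81 g / 46.068 g/mol = 7.2894 mol.
From the equation the C2H5OH:CO2 mole ratio is 1:2, so n(CO2) = 7.2894 × 2/1 = 14.579 mol.
Mass of CO2 = 14.579 mol × 44.01 g/mol = 641.61 g.

641.6 g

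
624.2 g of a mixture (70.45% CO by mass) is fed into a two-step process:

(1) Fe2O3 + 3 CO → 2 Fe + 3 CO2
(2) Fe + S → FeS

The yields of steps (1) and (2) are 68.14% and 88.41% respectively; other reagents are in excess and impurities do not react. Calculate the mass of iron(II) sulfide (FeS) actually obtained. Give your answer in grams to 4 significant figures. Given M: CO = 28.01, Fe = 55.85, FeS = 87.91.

554.3 g

Pure CO = 624.2 × 0.7045 = 439.75 g.
n(CO) = 439.75 / 28.01 = 15.700 mol.
Step 1 (CO:Fe = 3:2): theoretical n(Fe) = 10.466 mol; at 68.14% yield, n(Fe) = 7.1319 mol.
Step 2 (Fe:FeS = 1:1): theoretical n(FeS) = 7.1319 mol, so theoretical mass = 7.1319 × 87.91 = 626.96 g.
At 88.41% yield, actual mass of FeS = 626.96 × 0.8841 = 554.30 g.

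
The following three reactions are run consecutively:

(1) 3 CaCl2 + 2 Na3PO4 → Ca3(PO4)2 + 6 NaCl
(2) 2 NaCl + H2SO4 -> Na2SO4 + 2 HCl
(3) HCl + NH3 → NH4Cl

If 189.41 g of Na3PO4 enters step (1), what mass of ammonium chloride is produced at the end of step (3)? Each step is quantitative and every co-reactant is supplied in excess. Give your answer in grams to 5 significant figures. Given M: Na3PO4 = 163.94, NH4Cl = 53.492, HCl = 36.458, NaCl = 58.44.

185.41 g

n(Na3PO4) = 189.41 / 163.94 = 1.15536 mol.
Reaction (1): Na3PO4→NaCl ratio 2:6 ⇒ n(NaCl) = 3.46609 mol.
Reaction (2): NaCl→HCl ratio 2:2 ⇒ n(HCl) = 3.46609 mol.
Reaction (3): HCl→NH4Cl ratio 1:1 ⇒ n(NH4Cl) = 3.46609 mol.
Mass of NH4Cl = 3.46609 × 53.492 = 185.408 g.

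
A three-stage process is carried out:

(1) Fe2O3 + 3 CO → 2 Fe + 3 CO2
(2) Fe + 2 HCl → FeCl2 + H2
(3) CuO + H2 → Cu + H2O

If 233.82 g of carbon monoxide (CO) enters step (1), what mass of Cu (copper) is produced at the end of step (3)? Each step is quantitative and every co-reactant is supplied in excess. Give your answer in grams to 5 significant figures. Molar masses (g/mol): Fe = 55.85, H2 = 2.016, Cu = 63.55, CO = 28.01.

n(CO) = 233.82 / 28.01 = 8.34773 mol.
Reaction (1): CO→Fe ratio 3:2 ⇒ n(Fe) = 5.56516 mol.
Reaction (2): Fe→H2 ratio 1:1 ⇒ n(H2) = 5.56516 mol.
Reaction (3): H2→Cu ratio 1:1 ⇒ n(Cu) = 5.56516 mol.
Mass of Cu = 5.56516 × 63.55 = 353.666 g.

353.67 g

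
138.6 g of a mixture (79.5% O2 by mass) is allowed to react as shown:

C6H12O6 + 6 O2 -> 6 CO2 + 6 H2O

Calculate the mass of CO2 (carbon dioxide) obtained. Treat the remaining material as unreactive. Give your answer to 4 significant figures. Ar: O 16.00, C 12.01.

Mass of pure O2 = 138.6 g × 0.795 = 110.19 g.
M(O2) = 2(16.00) = 32.00 g/mol.
M(CO2) = 12.01 + 2(16.00) = 44.01 g/mol.
n(O2) = 110.19 g / 32.00 g/mol = 3.4433 mol.
From the equation the O2:CO2 mole ratio is 6:6, so n(CO2) = 3.4433 × 6/6 = 3.4433 mol.
Mass of CO2 = 3.4433 mol × 44.01 g/mol = 151.54 g.

151.5 g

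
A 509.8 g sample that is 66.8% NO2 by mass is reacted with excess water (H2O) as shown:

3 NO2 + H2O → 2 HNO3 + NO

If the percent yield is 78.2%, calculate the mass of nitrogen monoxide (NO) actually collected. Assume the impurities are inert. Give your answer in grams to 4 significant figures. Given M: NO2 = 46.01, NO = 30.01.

57.90 g

Pure NO2 available = 509.8 g × 0.668 = 340.55 g.
n(NO2) = 340.55 g / 46.01 g/mol = 7.4016 mol.
From the equation the NO2:NO mole ratio is 3:1, so n(NO) = 7.4016 × 1/3 = 2.4672 mol.
Mass of NO = 2.4672 mol × 30.01 g/mol = 74.040 g.
Actual mass collected = 74.040 g × 0.782 = 57.900 g.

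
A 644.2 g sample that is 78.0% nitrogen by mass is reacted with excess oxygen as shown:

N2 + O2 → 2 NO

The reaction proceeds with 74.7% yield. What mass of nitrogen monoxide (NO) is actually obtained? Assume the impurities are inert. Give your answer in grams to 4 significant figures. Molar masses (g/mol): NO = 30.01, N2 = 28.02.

804.0 g

Pure N2 available = 644.2 g × 0.780 = 502.48 g.
n(N2) = 502.48 g / 28.02 g/mol = 17.933 mol.
From the equation the N2:NO mole ratio is 1:2, so n(NO) = 17.933 × 2/1 = 35.866 mol.
Mass of NO = 35.866 mol × 30.01 g/mol = 1076.3 g.
Actual mass collected = 1076.3 g × 0.747 = 804.01 g.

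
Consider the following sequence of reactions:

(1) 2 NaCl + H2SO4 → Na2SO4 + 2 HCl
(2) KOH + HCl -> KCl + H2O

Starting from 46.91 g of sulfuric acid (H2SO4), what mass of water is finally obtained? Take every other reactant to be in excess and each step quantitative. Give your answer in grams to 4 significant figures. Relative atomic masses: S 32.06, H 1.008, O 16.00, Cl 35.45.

17.23 g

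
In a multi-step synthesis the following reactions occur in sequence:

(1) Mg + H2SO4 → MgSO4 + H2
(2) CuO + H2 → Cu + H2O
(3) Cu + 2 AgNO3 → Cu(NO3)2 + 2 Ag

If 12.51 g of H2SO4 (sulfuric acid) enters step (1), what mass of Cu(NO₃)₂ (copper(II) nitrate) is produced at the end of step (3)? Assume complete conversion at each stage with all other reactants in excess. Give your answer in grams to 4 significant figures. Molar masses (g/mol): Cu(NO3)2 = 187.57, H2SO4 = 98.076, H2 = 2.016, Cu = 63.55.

n(H2SO4) = 12.51 / 98.076 = 0.12755 mol.
Reaction (1): H2SO4→H2 ratio 1:1 ⇒ n(H2) = 0.12755 mol.
Reaction (2): H2→Cu ratio 1:1 ⇒ n(Cu) = 0.12755 mol.
Reaction (3): Cu→Cu(NO3)2 ratio 1:1 ⇒ n(Cu(NO3)2) = 0.12755 mol.
Mass of Cu(NO3)2 = 0.12755 × 187.57 = 23.925 g.

23.93 g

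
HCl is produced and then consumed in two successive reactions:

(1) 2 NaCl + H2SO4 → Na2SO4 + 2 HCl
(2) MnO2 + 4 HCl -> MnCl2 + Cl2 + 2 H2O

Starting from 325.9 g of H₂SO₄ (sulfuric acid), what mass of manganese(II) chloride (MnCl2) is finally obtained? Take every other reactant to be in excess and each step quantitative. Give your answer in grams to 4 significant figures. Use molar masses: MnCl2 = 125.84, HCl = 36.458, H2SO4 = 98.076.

209.1 g

n(H2SO4) = 325.90 / 98.076 = 3.3229 mol.
Step 1 gives a 1:2 ratio of H2SO4 to HCl, so n(HCl) = 6.6459 mol.
In step 2 the HCl:MnCl2 ratio is 4:1, so n(MnCl2) = 1.6615 mol.
Mass of MnCl2 = 1.6615 × 125.84 = 209.08 g.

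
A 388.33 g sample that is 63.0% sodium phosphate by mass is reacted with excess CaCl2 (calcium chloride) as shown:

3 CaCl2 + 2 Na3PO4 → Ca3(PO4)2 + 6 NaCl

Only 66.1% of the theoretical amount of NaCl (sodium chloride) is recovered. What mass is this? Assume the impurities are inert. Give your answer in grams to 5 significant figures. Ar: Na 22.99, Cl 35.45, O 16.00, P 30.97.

172.94 g

Pure Na3PO4 available = 388.33 g × 0.630 = 244.648 g.
M(Na3PO4) = 3(22.99) + 30.97 + 4(16.00) = 163.94 g/mol.
M(NaCl) = 22.99 + 35.45 = 58.44 g/mol.
n(Na3PO4) = 244.648 g / 163.94 g/mol = 1.49230 mol.
From the equation the Na3PO4:NaCl mole ratio is 2:6, so n(NaCl) = 1.49230 × 6/2 = 4.47690 mol.
Mass of NaCl = 4.47690 mol × 58.44 g/mol = 261.630 g.
Actual mass collected = 261.630 g × 0.661 = 172.938 g.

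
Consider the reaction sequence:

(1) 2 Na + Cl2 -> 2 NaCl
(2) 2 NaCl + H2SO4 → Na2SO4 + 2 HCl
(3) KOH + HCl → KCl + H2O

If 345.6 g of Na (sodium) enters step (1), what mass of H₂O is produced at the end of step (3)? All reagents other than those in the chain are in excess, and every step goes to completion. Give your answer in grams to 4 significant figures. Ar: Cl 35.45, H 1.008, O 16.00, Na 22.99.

270.8 g

M(Na) = 22.99 g/mol.
M(H2O) = 2(1.008) + 16.00 = 18.016 g/mol.
n(Na) = 345.6 / 22.99 = 15.033 mol.
Reaction (1): Na→NaCl ratio 2:2 ⇒ n(NaCl) = 15.033 mol.
Reaction (2): NaCl→HCl ratio 2:2 ⇒ n(HCl) = 15.033 mol.
Reaction (3): HCl→H2O ratio 1:1 ⇒ n(H2O) = 15.033 mol.
Mass of H2O = 15.033 × 18.016 = 270.83 g.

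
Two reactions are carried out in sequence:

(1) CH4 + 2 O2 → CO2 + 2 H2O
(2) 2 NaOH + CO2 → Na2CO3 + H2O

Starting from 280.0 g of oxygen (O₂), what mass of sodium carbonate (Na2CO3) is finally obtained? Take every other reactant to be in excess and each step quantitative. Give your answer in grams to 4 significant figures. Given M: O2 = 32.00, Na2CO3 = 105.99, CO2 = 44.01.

463.7 g

n(O2) = 280.00 / 32.00 = 8.7500 mol.
Step 1 gives a 2:1 ratio of O2 to CO2, so n(CO2) = 4.3750 mol.
In step 2 the CO2:Na2CO3 ratio is 1:1, so n(Na2CO3) = 4.3750 mol.
Mass of Na2CO3 = 4.3750 × 105.99 = 463.71 g.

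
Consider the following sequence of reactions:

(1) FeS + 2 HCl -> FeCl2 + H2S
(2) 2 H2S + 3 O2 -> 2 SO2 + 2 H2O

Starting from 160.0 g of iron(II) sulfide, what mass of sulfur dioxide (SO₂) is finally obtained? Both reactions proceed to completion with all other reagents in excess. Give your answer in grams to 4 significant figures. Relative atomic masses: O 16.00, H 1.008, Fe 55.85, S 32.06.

M(FeS) = 55.85 + 32.06 = 87.91 g/mol.
M(SO2) = 32.06 + 2(16.00) = 64.06 g/mol.
n(FeS) = 160.00 / 87.91 = 1.8200 mol.
Step 1 gives a 1:1 ratio of FeS to H2S, so n(H2S) = 1.8200 mol.
In step 2 the H2S:SO2 ratio is 2:2, so n(SO2) = 1.8200 mol.
Mass of SO2 = 1.8200 × 64.06 = 116.59 g.

116.6 g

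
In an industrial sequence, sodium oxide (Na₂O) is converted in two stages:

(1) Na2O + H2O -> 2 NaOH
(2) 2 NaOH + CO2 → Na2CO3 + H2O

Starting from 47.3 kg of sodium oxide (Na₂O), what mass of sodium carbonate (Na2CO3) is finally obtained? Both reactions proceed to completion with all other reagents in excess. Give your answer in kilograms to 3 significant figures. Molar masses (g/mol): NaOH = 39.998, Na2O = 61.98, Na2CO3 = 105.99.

80.9 kg

47.3 kg = 47300 g.
n(Na2O) = 47300 / 61.98 = 763.1 mol.
Step 1 gives a 1:2 ratio of Na2O to NaOH, so n(NaOH) = 1526 mol.
In step 2 the NaOH:Na2CO3 ratio is 2:1, so n(Na2CO3) = 763.1 mol.
Mass of Na2CO3 = 763.1 × 105.99 = 80890 g = 80.9 kg.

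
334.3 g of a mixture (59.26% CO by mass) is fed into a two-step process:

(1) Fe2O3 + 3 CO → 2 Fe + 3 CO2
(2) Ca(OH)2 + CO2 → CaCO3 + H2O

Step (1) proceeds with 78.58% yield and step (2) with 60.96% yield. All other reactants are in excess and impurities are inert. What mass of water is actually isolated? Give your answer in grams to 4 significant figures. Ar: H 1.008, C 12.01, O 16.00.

Pure CO = 334.3 × 0.5926 = 198.11 g.
M(CO) = 12.01 + 16.00 = 28.01 g/mol.
M(H2O) = 2(1.008) + 16.00 = 18.016 g/mol.
n(CO) = 198.11 / 28.01 = 7.0727 mol.
Step 1 (CO:CO2 = 3:3): theoretical n(CO2) = 7.0727 mol; at 78.58% yield, n(CO2) = 5.5577 mol.
Step 2 (CO2:H2O = 1:1): theoretical n(H2O) = 5.5577 mol, so theoretical mass = 5.5577 × 18.016 = 100.13 g.
At 60.96% yield, actual mass of H2O = 100.13 × 0.6096 = 61.038 g.

61.04 g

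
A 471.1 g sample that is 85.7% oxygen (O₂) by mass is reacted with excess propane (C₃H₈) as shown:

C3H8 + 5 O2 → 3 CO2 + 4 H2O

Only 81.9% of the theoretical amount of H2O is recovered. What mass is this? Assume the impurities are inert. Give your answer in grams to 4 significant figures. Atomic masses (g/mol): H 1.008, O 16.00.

148.9 g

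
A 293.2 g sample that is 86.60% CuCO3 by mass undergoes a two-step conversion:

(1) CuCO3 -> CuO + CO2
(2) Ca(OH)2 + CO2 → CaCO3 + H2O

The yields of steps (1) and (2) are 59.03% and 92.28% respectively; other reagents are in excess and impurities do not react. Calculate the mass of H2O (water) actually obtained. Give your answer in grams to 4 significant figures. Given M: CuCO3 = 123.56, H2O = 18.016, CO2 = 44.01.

20.17 g

Pure CuCO3 = 293.2 × 0.8660 = 253.91 g.
n(CuCO3) = 253.91 / 123.56 = 2.0550 mol.
Step 1 (CuCO3:CO2 = 1:1): theoretical n(CO2) = 2.0550 mol; at 59.03% yield, n(CO2) = 1.2130 mol.
Step 2 (CO2:H2O = 1:1): theoretical n(H2O) = 1.2130 mol, so theoretical mass = 1.2130 × 18.016 = 21.854 g.
At 92.28% yield, actual mass of H2O = 21.854 × 0.9228 = 20.167 g.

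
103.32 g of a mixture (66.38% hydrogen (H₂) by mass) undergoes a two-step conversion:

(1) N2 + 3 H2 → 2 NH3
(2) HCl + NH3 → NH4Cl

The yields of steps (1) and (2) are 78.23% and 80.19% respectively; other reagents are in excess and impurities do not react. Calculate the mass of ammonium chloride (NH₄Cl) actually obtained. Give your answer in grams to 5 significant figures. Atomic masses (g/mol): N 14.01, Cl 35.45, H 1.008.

761.07 g

Pure H2 = 103.32 × 0.6638 = 68.5838 g.
M(H2) = 2(1.008) = 2.016 g/mol.
M(NH4Cl) = 14.01 + 4(1.008) + 35.45 = 53.492 g/mol.
n(H2) = 68.5838 / 2.016 = 34.0197 mol.
Step 1 (H2:NH3 = 3:2): theoretical n(NH3) = 22.6798 mol; at 78.23% yield, n(NH3) = 17.7424 mol.
Step 2 (NH3:NH4Cl = 1:1): theoretical n(NH4Cl) = 17.7424 mol, so theoretical mass = 17.7424 × 53.492 = 949.078 g.
At 80.19% yield, actual mass of NH4Cl = 949.078 × 0.8019 = 761.066 g.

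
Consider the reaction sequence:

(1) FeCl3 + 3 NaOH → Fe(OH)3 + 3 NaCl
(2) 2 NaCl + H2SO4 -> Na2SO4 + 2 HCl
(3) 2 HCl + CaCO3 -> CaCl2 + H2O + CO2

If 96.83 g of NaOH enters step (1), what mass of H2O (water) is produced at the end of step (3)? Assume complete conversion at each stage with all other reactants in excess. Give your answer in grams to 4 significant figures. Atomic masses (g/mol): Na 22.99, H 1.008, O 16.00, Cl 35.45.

M(NaOH) = 22.99 + 16.00 + 1.008 = 39.998 g/mol.
M(H2O) = 2(1.008) + 16.00 = 18.016 g/mol.
n(NaOH) = 96.83 / 39.998 = 2.4209 mol.
Reaction (1): NaOH→NaCl ratio 3:3 ⇒ n(NaCl) = 2.4209 mol.
Reaction (2): NaCl→HCl ratio 2:2 ⇒ n(HCl) = 2.4209 mol.
Reaction (3): HCl→H2O ratio 2:1 ⇒ n(H2O) = 1.2104 mol.
Mass of H2O = 1.2104 × 18.016 = 21.807 g.

21.81 g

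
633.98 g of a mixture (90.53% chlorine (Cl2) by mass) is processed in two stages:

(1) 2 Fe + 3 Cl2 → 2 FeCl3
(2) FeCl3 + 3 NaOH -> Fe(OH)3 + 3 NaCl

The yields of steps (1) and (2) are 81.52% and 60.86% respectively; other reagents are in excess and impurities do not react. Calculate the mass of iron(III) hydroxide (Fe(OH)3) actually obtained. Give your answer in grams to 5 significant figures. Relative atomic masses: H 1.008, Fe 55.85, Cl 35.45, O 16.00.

Pure Cl2 = 633.98 × 0.9053 = 573.942 g.
M(Cl2) = 2(35.45) = 70.90 g/mol.
M(Fe(OH)3) = 55.85 + 3(16.00) + 3(1.008) = 106.874 g/mol.
n(Cl2) = 573.942 / 70.90 = 8.09509 mol.
Step 1 (Cl2:FeCl3 = 3:2): theoretical n(FeCl3) = 5.39673 mol; at 81.52% yield, n(FeCl3) = 4.39941 mol.
Step 2 (FeCl3:Fe(OH)3 = 1:1): theoretical n(Fe(OH)3) = 4.39941 mol, so theoretical mass = 4.39941 × 106.874 = 470.183 g.
At 60.86% yield, actual mass of Fe(OH)3 = 470.183 × 0.6086 = 286.153 g.

286.15 g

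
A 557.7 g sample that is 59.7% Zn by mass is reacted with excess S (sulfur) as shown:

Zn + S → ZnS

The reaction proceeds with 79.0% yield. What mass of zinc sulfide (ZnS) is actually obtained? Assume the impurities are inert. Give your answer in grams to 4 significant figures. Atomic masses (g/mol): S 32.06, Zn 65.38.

392.0 g

Pure Zn available = 557.7 g × 0.597 = 332.95 g.
M(Zn) = 65.38 g/mol.
M(ZnS) = 65.38 + 32.06 = 97.44 g/mol.
n(Zn) = 332.95 g / 65.38 g/mol = 5.0925 mol.
From the equation the Zn:ZnS mole ratio is 1:1, so n(ZnS) = 5.0925 × 1/1 = 5.0925 mol.
Mass of ZnS = 5.0925 mol × 97.44 g/mol = 496.21 g.
Actual mass collected = 496.21 g × 0.790 = 392.01 g.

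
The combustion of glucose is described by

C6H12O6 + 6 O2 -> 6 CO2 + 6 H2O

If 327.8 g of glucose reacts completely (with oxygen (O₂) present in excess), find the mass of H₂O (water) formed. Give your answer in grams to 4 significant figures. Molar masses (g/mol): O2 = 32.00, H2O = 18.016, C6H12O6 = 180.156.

n(C6H12O6) = 327.80 g / 180.156 g/mol = 1.8195 mol.
From the equation the C6H12O6:H2O mole ratio is 1:6, so n(H2O) = 1.8195 × 6/1 = 10.917 mol.
Mass of H2O = 10.917 mol × 18.016 g/mol = 196.68 g.

196.7 g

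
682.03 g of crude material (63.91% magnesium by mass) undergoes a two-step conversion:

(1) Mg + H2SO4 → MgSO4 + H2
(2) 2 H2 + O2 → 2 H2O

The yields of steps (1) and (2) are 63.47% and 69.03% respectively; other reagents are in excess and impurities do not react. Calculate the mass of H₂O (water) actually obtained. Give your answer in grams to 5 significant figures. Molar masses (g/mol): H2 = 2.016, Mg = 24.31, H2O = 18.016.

Pure Mg = 682.03 × 0.6391 = 435.885 g.
n(Mg) = 435.885 / 24.31 = 17.9303 mol.
Step 1 (Mg:H2 = 1:1): theoretical n(H2) = 17.9303 mol; at 63.47% yield, n(H2) = 11.3804 mol.
Step 2 (H2:H2O = 2:2): theoretical n(H2O) = 11.3804 mol, so theoretical mass = 11.3804 × 18.016 = 205.028 g.
At 69.03% yield, actual mass of H2O = 205.028 × 0.6903 = 141.531 g.

141.53 g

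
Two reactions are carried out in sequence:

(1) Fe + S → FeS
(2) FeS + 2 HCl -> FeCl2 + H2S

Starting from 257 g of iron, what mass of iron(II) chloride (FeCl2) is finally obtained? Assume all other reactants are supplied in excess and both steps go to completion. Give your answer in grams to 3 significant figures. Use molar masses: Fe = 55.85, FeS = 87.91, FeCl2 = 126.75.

n(Fe) = 257.0 / 55.85 = 4.602 mol.
Step 1 gives a 1:1 ratio of Fe to FeS, so n(FeS) = 4.602 mol.
In step 2 the FeS:FeCl2 ratio is 1:1, so n(FeCl2) = 4.602 mol.
Mass of FeCl2 = 4.602 × 126.75 = 583.3 g.

583 g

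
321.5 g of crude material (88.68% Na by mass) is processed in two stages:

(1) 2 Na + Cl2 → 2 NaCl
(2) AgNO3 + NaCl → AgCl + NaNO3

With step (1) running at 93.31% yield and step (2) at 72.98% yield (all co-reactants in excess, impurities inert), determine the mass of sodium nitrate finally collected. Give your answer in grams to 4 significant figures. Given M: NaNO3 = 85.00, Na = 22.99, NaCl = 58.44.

717.8 g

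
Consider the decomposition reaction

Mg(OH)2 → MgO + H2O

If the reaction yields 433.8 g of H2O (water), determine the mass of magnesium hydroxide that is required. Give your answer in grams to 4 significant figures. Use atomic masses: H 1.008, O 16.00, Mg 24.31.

M(H2O) = 2(1.008) + 16.00 = 18.016 g/mol.
M(Mg(OH)2) = 24.31 + 2(16.00) + 2(1.008) = 58.326 g/mol.
n(H2O) = 433.80 g / 18.016 g/mol = 24.079 mol.
From the equation the H2O:Mg(OH)2 mole ratio is 1:1, so n(Mg(OH)2) = 24.079 × 1/1 = 24.079 mol.
Mass of Mg(OH)2 = 24.079 mol × 58.326 g/mol = 1404.4 g.

1404 g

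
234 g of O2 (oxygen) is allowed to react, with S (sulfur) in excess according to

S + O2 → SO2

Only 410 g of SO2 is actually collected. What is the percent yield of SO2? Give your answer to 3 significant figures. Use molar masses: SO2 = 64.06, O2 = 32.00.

87.5 %

n(O2) = 234.0 g / 32.00 g/mol = 7.312 mol.
From the equation the O2:SO2 mole ratio is 1:1, so n(SO2) = 7.312 × 1/1 = 7.312 mol.
Mass of SO2 = 7.312 mol × 64.06 g/mol = 468.4 g.
This is the theoretical yield. Percent yield = 410 g / 468.4 g × 100% = 87.52%.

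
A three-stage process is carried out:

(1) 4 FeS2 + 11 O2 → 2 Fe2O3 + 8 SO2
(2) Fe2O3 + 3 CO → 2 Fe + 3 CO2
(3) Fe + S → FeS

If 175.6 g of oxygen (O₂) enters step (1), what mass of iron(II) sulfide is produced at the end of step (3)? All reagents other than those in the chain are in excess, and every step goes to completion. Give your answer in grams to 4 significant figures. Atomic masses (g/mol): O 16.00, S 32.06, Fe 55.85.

M(O2) = 2(16.00) = 32.00 g/mol.
M(FeS) = 55.85 + 32.06 = 87.91 g/mol.
n(O2) = 175.6 / 32.00 = 5.4875 mol.
Reaction (1): O2→Fe2O3 ratio 11:2 ⇒ n(Fe2O3) = 0.99773 mol.
Reaction (2): Fe2O3→Fe ratio 1:2 ⇒ n(Fe) = 1.9955 mol.
Reaction (3): Fe→FeS ratio 1:1 ⇒ n(FeS) = 1.9955 mol.
Mass of FeS = 1.9955 × 87.91 = 175.42 g.

175.4 g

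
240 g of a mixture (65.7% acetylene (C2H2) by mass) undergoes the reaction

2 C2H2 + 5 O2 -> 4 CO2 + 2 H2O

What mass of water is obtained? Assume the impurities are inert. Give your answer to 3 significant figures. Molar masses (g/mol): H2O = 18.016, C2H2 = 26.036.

109 g

Mass of pure C2H2 = 240 g × 0.657 = 157.7 g.
n(C2H2) = 157.7 g / 26.036 g/mol = 6.056 mol.
From the equation the C2H2:H2O mole ratio is 2:2, so n(H2O) = 6.056 × 2/2 = 6.056 mol.
Mass of H2O = 6.056 mol × 18.016 g/mol = 109.1 g.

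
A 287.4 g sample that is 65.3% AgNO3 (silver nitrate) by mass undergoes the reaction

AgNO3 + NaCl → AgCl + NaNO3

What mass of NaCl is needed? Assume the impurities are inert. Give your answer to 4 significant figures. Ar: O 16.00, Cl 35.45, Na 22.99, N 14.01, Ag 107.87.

64.56 g

Mass of pure AgNO3 = 287.4 g × 0.653 = 187.67 g.
M(AgNO3) = 107.87 + 14.01 + 3(16.00) = 169.88 g/mol.
M(NaCl) = 22.99 + 35.45 = 58.44 g/mol.
n(AgNO3) = 187.67 g / 169.88 g/mol = 1.1047 mol.
From the equation the AgNO3:NaCl mole ratio is 1:1, so n(NaCl) = 1.1047 × 1/1 = 1.1047 mol.
Mass of NaCl = 1.1047 mol × 58.44 g/mol = 64.561 g.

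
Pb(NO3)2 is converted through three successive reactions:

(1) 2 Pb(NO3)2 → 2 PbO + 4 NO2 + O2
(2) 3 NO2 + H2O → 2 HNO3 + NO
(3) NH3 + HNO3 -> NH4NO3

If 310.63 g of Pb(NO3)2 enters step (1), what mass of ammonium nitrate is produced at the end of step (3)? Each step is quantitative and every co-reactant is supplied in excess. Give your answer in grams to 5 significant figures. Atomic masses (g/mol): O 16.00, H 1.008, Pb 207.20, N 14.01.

M(Pb(NO3)2) = 207.20 + 2(14.01) + 6(16.00) = 331.22 g/mol.
M(NH4NO3) = 2(14.01) + 4(1.008) + 3(16.00) = 80.052 g/mol.
n(Pb(NO3)2) = 310.63 / 331.22 = 0.937836 mol.
Reaction (1): Pb(NO3)2→NO2 ratio 2:4 ⇒ n(NO2) = 1.87567 mol.
Reaction (2): NO2→HNO3 ratio 3:2 ⇒ n(HNO3) = 1.25045 mol.
Reaction (3): HNO3→NH4NO3 ratio 1:1 ⇒ n(NH4NO3) = 1.25045 mol.
Mass of NH4NO3 = 1.25045 × 80.052 = 100.101 g.

100.10 g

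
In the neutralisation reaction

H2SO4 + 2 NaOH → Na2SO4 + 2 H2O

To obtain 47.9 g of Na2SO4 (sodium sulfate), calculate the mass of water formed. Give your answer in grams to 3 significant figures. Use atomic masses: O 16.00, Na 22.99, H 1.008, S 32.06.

M(Na2SO4) = 2(22.99) + 32.06 + 4(16.00) = 142.04 g/mol.
M(H2O) = 2(1.008) + 16.00 = 18.016 g/mol.
n(Na2SO4) = 47.90 g / 142.04 g/mol = 0.3372 mol.
From the equation the Na2SO4:H2O mole ratio is 1:2, so n(H2O) = 0.3372 × 2/1 = 0.6745 mol.
Mass of H2O = 0.6745 mol × 18.016 g/mol = 12.15 g.

12.2 g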